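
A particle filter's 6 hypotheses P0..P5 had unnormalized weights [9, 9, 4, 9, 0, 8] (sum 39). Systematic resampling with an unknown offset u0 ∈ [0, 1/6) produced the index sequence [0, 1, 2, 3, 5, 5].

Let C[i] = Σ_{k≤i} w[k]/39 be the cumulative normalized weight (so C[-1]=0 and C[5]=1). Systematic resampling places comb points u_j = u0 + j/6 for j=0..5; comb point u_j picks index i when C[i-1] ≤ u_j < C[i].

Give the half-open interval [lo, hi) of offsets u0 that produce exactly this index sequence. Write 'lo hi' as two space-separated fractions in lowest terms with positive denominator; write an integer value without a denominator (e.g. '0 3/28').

C = [3/13, 6/13, 22/39, 31/39, 31/39, 1]
j=0 picked index 0: u0 ∈ [0, 3/13)
j=1 picked index 1: u0 ∈ [5/78, 23/78)
j=2 picked index 2: u0 ∈ [5/39, 3/13)
j=3 picked index 3: u0 ∈ [5/78, 23/78)
j=4 picked index 5: u0 ∈ [5/39, 1/3)
j=5 picked index 5: u0 ∈ [-1/26, 1/6)
intersection: [5/39, 1/6)

5/39 1/6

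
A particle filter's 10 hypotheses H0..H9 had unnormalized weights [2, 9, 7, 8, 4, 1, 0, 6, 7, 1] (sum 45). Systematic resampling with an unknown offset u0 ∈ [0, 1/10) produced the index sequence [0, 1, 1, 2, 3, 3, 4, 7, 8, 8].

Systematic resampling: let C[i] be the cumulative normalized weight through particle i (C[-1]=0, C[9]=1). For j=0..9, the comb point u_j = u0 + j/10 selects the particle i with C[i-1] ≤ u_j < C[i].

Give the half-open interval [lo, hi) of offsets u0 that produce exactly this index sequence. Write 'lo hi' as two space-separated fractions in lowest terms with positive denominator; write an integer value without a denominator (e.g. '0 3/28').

C = [2/45, 11/45, 2/5, 26/45, 2/3, 31/45, 31/45, 37/45, 44/45, 1]
j=0 picked index 0: u0 ∈ [0, 2/45)
j=1 picked index 1: u0 ∈ [-1/18, 13/90)
j=2 picked index 1: u0 ∈ [-7/45, 2/45)
j=3 picked index 2: u0 ∈ [-1/18, 1/10)
j=4 picked index 3: u0 ∈ [0, 8/45)
j=5 picked index 3: u0 ∈ [-1/10, 7/90)
j=6 picked index 4: u0 ∈ [-1/45, 1/15)
j=7 picked index 7: u0 ∈ [-1/90, 11/90)
j=8 picked index 8: u0 ∈ [1/45, 8/45)
j=9 picked index 8: u0 ∈ [-7/90, 7/90)
intersection: [1/45, 2/45)

1/45 2/45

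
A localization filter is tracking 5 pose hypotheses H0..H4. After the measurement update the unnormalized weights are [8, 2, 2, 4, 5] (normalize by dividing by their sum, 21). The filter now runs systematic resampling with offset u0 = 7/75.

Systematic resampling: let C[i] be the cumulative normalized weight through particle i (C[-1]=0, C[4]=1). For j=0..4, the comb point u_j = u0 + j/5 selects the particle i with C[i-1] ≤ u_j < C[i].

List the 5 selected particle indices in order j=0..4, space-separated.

0 0 2 3 4

C = [8/21, 10/21, 4/7, 16/21, 1]
j=0: u_0=7/75 ∈ [0, 8/21) → index 0
j=1: u_1=22/75 ∈ [0, 8/21) → index 0
j=2: u_2=37/75 ∈ [10/21, 4/7) → index 2
j=3: u_3=52/75 ∈ [4/7, 16/21) → index 3
j=4: u_4=67/75 ∈ [16/21, 1) → index 4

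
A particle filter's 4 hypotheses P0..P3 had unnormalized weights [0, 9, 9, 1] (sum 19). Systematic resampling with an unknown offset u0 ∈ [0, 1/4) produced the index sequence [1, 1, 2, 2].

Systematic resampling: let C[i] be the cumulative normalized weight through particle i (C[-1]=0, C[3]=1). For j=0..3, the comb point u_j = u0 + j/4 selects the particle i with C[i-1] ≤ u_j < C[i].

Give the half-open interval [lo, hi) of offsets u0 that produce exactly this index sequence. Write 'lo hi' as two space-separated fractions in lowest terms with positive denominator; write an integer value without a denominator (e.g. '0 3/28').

0 15/76

C = [0, 9/19, 18/19, 1]
j=0 picked index 1: u0 ∈ [0, 9/19)
j=1 picked index 1: u0 ∈ [-1/4, 17/76)
j=2 picked index 2: u0 ∈ [-1/38, 17/38)
j=3 picked index 2: u0 ∈ [-21/76, 15/76)
intersection: [0, 15/76)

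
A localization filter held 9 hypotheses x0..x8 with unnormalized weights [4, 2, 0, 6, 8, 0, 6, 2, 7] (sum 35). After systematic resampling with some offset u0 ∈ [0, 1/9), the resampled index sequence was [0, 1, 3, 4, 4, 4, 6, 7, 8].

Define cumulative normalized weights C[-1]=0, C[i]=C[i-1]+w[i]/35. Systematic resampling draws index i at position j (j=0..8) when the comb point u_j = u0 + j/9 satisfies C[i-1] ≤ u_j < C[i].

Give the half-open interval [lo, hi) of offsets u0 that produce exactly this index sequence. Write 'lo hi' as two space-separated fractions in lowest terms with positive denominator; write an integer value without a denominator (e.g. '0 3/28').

1/105 1/63

C = [4/35, 6/35, 6/35, 12/35, 4/7, 4/7, 26/35, 4/5, 1]
j=0 picked index 0: u0 ∈ [0, 4/35)
j=1 picked index 1: u0 ∈ [1/315, 19/315)
j=2 picked index 3: u0 ∈ [-16/315, 38/315)
j=3 picked index 4: u0 ∈ [1/105, 5/21)
j=4 picked index 4: u0 ∈ [-32/315, 8/63)
j=5 picked index 4: u0 ∈ [-67/315, 1/63)
j=6 picked index 6: u0 ∈ [-2/21, 8/105)
j=7 picked index 7: u0 ∈ [-11/315, 1/45)
j=8 picked index 8: u0 ∈ [-4/45, 1/9)
intersection: [1/105, 1/63)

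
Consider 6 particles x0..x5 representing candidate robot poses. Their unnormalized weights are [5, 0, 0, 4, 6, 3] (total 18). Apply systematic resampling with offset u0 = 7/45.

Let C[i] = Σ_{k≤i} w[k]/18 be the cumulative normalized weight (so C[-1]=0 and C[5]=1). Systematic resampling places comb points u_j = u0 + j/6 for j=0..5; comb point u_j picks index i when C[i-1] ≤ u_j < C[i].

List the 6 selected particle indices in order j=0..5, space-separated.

C = [5/18, 5/18, 5/18, 1/2, 5/6, 1]
j=0: u_0=7/45 ∈ [0, 5/18) → index 0
j=1: u_1=29/90 ∈ [5/18, 1/2) → index 3
j=2: u_2=22/45 ∈ [5/18, 1/2) → index 3
j=3: u_3=59/90 ∈ [1/2, 5/6) → index 4
j=4: u_4=37/45 ∈ [1/2, 5/6) → index 4
j=5: u_5=89/90 ∈ [5/6, 1) → index 5

0 3 3 4 4 5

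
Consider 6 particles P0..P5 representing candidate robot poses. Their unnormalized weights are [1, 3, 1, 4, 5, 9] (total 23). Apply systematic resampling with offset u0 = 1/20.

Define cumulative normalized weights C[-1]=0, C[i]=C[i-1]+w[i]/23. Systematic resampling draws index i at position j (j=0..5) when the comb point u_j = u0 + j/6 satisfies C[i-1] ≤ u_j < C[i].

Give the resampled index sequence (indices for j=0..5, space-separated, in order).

1 2 3 4 5 5

C = [1/23, 4/23, 5/23, 9/23, 14/23, 1]
j=0: u_0=1/20 ∈ [1/23, 4/23) → index 1
j=1: u_1=13/60 ∈ [4/23, 5/23) → index 2
j=2: u_2=23/60 ∈ [5/23, 9/23) → index 3
j=3: u_3=11/20 ∈ [9/23, 14/23) → index 4
j=4: u_4=43/60 ∈ [14/23, 1) → index 5
j=5: u_5=53/60 ∈ [14/23, 1) → index 5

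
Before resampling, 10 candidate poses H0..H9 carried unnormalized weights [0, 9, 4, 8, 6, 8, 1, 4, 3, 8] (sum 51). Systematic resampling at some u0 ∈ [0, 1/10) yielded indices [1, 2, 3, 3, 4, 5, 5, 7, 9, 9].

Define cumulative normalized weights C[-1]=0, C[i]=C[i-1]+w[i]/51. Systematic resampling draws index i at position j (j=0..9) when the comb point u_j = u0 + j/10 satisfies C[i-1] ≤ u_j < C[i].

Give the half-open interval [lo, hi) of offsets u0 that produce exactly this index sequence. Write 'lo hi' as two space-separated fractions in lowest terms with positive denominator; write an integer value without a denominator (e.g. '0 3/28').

C = [0, 3/17, 13/51, 7/17, 9/17, 35/51, 12/17, 40/51, 43/51, 1]
j=0 picked index 1: u0 ∈ [0, 3/17)
j=1 picked index 2: u0 ∈ [13/170, 79/510)
j=2 picked index 3: u0 ∈ [14/255, 18/85)
j=3 picked index 3: u0 ∈ [-23/510, 19/170)
j=4 picked index 4: u0 ∈ [1/85, 11/85)
j=5 picked index 5: u0 ∈ [1/34, 19/102)
j=6 picked index 5: u0 ∈ [-6/85, 22/255)
j=7 picked index 7: u0 ∈ [1/170, 43/510)
j=8 picked index 9: u0 ∈ [11/255, 1/5)
j=9 picked index 9: u0 ∈ [-29/510, 1/10)
intersection: [13/170, 43/510)

13/170 43/510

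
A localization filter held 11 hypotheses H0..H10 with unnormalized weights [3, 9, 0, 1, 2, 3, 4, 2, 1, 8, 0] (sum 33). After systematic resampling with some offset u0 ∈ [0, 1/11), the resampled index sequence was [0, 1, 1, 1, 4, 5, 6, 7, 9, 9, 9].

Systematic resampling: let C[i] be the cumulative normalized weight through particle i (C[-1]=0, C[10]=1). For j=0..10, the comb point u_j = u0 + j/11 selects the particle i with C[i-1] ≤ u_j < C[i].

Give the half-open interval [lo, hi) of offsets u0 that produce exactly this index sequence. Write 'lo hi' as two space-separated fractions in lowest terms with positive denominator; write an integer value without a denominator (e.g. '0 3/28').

1/33 1/11

C = [1/11, 4/11, 4/11, 13/33, 5/11, 6/11, 2/3, 8/11, 25/33, 1, 1]
j=0 picked index 0: u0 ∈ [0, 1/11)
j=1 picked index 1: u0 ∈ [0, 3/11)
j=2 picked index 1: u0 ∈ [-1/11, 2/11)
j=3 picked index 1: u0 ∈ [-2/11, 1/11)
j=4 picked index 4: u0 ∈ [1/33, 1/11)
j=5 picked index 5: u0 ∈ [0, 1/11)
j=6 picked index 6: u0 ∈ [0, 4/33)
j=7 picked index 7: u0 ∈ [1/33, 1/11)
j=8 picked index 9: u0 ∈ [1/33, 3/11)
j=9 picked index 9: u0 ∈ [-2/33, 2/11)
j=10 picked index 9: u0 ∈ [-5/33, 1/11)
intersection: [1/33, 1/11)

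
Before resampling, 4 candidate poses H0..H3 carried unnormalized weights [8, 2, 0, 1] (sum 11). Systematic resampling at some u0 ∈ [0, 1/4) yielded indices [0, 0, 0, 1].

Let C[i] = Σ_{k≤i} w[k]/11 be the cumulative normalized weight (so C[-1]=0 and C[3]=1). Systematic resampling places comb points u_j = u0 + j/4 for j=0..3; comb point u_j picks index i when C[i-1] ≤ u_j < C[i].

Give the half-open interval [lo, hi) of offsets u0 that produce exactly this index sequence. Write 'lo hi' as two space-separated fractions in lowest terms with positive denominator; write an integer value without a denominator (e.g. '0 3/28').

0 7/44

C = [8/11, 10/11, 10/11, 1]
j=0 picked index 0: u0 ∈ [0, 8/11)
j=1 picked index 0: u0 ∈ [-1/4, 21/44)
j=2 picked index 0: u0 ∈ [-1/2, 5/22)
j=3 picked index 1: u0 ∈ [-1/44, 7/44)
intersection: [0, 7/44)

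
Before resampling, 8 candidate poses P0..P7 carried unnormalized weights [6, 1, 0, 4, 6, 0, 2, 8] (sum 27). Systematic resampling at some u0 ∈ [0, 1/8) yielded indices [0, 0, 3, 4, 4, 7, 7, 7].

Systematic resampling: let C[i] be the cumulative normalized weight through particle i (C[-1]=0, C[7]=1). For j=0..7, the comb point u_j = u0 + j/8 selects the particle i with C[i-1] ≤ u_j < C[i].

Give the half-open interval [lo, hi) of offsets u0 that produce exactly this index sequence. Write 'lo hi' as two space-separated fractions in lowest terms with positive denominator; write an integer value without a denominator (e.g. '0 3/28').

17/216 7/72

C = [2/9, 7/27, 7/27, 11/27, 17/27, 17/27, 19/27, 1]
j=0 picked index 0: u0 ∈ [0, 2/9)
j=1 picked index 0: u0 ∈ [-1/8, 7/72)
j=2 picked index 3: u0 ∈ [1/108, 17/108)
j=3 picked index 4: u0 ∈ [7/216, 55/216)
j=4 picked index 4: u0 ∈ [-5/54, 7/54)
j=5 picked index 7: u0 ∈ [17/216, 3/8)
j=6 picked index 7: u0 ∈ [-5/108, 1/4)
j=7 picked index 7: u0 ∈ [-37/216, 1/8)
intersection: [17/216, 7/72)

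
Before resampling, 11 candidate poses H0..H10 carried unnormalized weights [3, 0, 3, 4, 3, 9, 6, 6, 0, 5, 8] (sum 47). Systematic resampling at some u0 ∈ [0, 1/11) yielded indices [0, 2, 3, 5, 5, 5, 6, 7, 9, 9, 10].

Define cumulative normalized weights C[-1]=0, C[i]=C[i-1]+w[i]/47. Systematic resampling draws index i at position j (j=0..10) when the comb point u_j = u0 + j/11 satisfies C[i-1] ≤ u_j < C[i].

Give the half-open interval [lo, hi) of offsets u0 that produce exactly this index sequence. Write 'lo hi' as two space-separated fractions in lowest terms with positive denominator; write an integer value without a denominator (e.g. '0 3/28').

2/517 6/517

C = [3/47, 3/47, 6/47, 10/47, 13/47, 22/47, 28/47, 34/47, 34/47, 39/47, 1]
j=0 picked index 0: u0 ∈ [0, 3/47)
j=1 picked index 2: u0 ∈ [-14/517, 19/517)
j=2 picked index 3: u0 ∈ [-28/517, 16/517)
j=3 picked index 5: u0 ∈ [2/517, 101/517)
j=4 picked index 5: u0 ∈ [-45/517, 54/517)
j=5 picked index 5: u0 ∈ [-92/517, 7/517)
j=6 picked index 6: u0 ∈ [-40/517, 26/517)
j=7 picked index 7: u0 ∈ [-21/517, 45/517)
j=8 picked index 9: u0 ∈ [-2/517, 53/517)
j=9 picked index 9: u0 ∈ [-49/517, 6/517)
j=10 picked index 10: u0 ∈ [-41/517, 1/11)
intersection: [2/517, 6/517)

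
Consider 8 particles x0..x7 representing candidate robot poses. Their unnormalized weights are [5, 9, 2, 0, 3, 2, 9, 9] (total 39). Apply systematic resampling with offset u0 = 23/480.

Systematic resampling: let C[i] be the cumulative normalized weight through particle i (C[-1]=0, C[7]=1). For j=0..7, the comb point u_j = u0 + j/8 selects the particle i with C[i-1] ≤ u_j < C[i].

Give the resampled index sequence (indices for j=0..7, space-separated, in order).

0 1 1 4 6 6 7 7

C = [5/39, 14/39, 16/39, 16/39, 19/39, 7/13, 10/13, 1]
j=0: u_0=23/480 ∈ [0, 5/39) → index 0
j=1: u_1=83/480 ∈ [5/39, 14/39) → index 1
j=2: u_2=143/480 ∈ [5/39, 14/39) → index 1
j=3: u_3=203/480 ∈ [16/39, 19/39) → index 4
j=4: u_4=263/480 ∈ [7/13, 10/13) → index 6
j=5: u_5=323/480 ∈ [7/13, 10/13) → index 6
j=6: u_6=383/480 ∈ [10/13, 1) → index 7
j=7: u_7=443/480 ∈ [10/13, 1) → index 7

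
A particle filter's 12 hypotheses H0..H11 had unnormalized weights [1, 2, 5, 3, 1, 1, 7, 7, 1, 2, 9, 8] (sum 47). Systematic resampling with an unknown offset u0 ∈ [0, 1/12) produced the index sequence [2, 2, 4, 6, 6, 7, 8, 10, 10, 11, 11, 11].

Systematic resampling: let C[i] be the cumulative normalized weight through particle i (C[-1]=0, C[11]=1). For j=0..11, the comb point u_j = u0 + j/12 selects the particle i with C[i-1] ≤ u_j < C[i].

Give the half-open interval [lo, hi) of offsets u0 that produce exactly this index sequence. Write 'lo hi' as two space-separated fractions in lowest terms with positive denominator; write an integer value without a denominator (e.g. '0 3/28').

C = [1/47, 3/47, 8/47, 11/47, 12/47, 13/47, 20/47, 27/47, 28/47, 30/47, 39/47, 1]
j=0 picked index 2: u0 ∈ [3/47, 8/47)
j=1 picked index 2: u0 ∈ [-11/564, 49/564)
j=2 picked index 4: u0 ∈ [19/282, 25/282)
j=3 picked index 6: u0 ∈ [5/188, 33/188)
j=4 picked index 6: u0 ∈ [-8/141, 13/141)
j=5 picked index 7: u0 ∈ [5/564, 89/564)
j=6 picked index 8: u0 ∈ [7/94, 9/94)
j=7 picked index 10: u0 ∈ [31/564, 139/564)
j=8 picked index 10: u0 ∈ [-4/141, 23/141)
j=9 picked index 11: u0 ∈ [15/188, 1/4)
j=10 picked index 11: u0 ∈ [-1/282, 1/6)
j=11 picked index 11: u0 ∈ [-49/564, 1/12)
intersection: [15/188, 1/12)

15/188 1/12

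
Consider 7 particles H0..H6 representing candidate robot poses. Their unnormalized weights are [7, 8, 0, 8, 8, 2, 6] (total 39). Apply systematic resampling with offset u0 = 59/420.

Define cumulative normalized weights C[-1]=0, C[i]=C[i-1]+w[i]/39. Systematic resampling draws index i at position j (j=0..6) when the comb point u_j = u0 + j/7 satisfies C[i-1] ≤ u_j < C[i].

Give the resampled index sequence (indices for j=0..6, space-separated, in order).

0 1 3 3 4 6 6

C = [7/39, 5/13, 5/13, 23/39, 31/39, 11/13, 1]
j=0: u_0=59/420 ∈ [0, 7/39) → index 0
j=1: u_1=17/60 ∈ [7/39, 5/13) → index 1
j=2: u_2=179/420 ∈ [5/13, 23/39) → index 3
j=3: u_3=239/420 ∈ [5/13, 23/39) → index 3
j=4: u_4=299/420 ∈ [23/39, 31/39) → index 4
j=5: u_5=359/420 ∈ [11/13, 1) → index 6
j=6: u_6=419/420 ∈ [11/13, 1) → index 6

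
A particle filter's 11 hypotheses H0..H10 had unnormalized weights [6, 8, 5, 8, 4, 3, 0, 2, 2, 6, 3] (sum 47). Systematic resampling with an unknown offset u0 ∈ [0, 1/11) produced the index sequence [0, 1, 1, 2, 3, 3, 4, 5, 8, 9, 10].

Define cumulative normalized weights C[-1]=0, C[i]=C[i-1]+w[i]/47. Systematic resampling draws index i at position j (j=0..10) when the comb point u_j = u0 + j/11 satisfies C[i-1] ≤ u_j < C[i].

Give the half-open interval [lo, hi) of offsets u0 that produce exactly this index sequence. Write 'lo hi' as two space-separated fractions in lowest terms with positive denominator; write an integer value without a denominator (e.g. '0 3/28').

21/517 42/517

C = [6/47, 14/47, 19/47, 27/47, 31/47, 34/47, 34/47, 36/47, 38/47, 44/47, 1]
j=0 picked index 0: u0 ∈ [0, 6/47)
j=1 picked index 1: u0 ∈ [19/517, 107/517)
j=2 picked index 1: u0 ∈ [-28/517, 60/517)
j=3 picked index 2: u0 ∈ [13/517, 68/517)
j=4 picked index 3: u0 ∈ [21/517, 109/517)
j=5 picked index 3: u0 ∈ [-26/517, 62/517)
j=6 picked index 4: u0 ∈ [15/517, 59/517)
j=7 picked index 5: u0 ∈ [12/517, 45/517)
j=8 picked index 8: u0 ∈ [20/517, 42/517)
j=9 picked index 9: u0 ∈ [-5/517, 61/517)
j=10 picked index 10: u0 ∈ [14/517, 1/11)
intersection: [21/517, 42/517)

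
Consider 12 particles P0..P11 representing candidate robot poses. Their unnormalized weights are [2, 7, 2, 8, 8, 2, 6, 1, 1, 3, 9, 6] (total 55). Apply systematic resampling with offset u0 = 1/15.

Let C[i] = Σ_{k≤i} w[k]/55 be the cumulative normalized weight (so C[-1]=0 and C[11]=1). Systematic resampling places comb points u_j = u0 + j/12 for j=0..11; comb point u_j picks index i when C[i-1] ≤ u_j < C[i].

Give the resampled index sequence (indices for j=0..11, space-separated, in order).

C = [2/55, 9/55, 1/5, 19/55, 27/55, 29/55, 7/11, 36/55, 37/55, 8/11, 49/55, 1]
j=0: u_0=1/15 ∈ [2/55, 9/55) → index 1
j=1: u_1=3/20 ∈ [2/55, 9/55) → index 1
j=2: u_2=7/30 ∈ [1/5, 19/55) → index 3
j=3: u_3=19/60 ∈ [1/5, 19/55) → index 3
j=4: u_4=2/5 ∈ [19/55, 27/55) → index 4
j=5: u_5=29/60 ∈ [19/55, 27/55) → index 4
j=6: u_6=17/30 ∈ [29/55, 7/11) → index 6
j=7: u_7=13/20 ∈ [7/11, 36/55) → index 7
j=8: u_8=11/15 ∈ [8/11, 49/55) → index 10
j=9: u_9=49/60 ∈ [8/11, 49/55) → index 10
j=10: u_10=9/10 ∈ [49/55, 1) → index 11
j=11: u_11=59/60 ∈ [49/55, 1) → index 11

1 1 3 3 4 4 6 7 10 10 11 11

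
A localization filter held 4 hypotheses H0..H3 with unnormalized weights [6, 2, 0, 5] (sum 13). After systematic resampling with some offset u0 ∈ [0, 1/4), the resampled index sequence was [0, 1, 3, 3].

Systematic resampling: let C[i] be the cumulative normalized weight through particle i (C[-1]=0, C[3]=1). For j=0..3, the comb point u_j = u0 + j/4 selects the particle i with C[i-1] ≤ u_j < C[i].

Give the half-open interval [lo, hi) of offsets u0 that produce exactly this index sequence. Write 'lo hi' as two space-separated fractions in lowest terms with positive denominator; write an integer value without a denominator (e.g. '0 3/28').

11/52 1/4

C = [6/13, 8/13, 8/13, 1]
j=0 picked index 0: u0 ∈ [0, 6/13)
j=1 picked index 1: u0 ∈ [11/52, 19/52)
j=2 picked index 3: u0 ∈ [3/26, 1/2)
j=3 picked index 3: u0 ∈ [-7/52, 1/4)
intersection: [11/52, 1/4)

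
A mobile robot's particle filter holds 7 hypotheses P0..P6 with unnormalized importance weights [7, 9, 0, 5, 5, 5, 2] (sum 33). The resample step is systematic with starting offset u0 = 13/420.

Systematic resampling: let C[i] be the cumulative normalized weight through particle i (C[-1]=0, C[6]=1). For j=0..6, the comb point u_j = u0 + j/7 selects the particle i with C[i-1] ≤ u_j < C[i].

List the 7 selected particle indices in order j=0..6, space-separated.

0 0 1 1 3 4 5

C = [7/33, 16/33, 16/33, 7/11, 26/33, 31/33, 1]
j=0: u_0=13/420 ∈ [0, 7/33) → index 0
j=1: u_1=73/420 ∈ [0, 7/33) → index 0
j=2: u_2=19/60 ∈ [7/33, 16/33) → index 1
j=3: u_3=193/420 ∈ [7/33, 16/33) → index 1
j=4: u_4=253/420 ∈ [16/33, 7/11) → index 3
j=5: u_5=313/420 ∈ [7/11, 26/33) → index 4
j=6: u_6=373/420 ∈ [26/33, 31/33) → index 5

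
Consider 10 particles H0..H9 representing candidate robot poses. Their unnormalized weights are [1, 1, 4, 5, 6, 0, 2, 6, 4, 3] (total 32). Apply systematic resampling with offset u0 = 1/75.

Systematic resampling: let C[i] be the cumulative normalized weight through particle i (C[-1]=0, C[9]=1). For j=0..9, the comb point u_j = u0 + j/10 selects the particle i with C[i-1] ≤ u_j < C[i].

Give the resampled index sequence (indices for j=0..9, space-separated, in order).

C = [1/32, 1/16, 3/16, 11/32, 17/32, 17/32, 19/32, 25/32, 29/32, 1]
j=0: u_0=1/75 ∈ [0, 1/32) → index 0
j=1: u_1=17/150 ∈ [1/16, 3/16) → index 2
j=2: u_2=16/75 ∈ [3/16, 11/32) → index 3
j=3: u_3=47/150 ∈ [3/16, 11/32) → index 3
j=4: u_4=31/75 ∈ [11/32, 17/32) → index 4
j=5: u_5=77/150 ∈ [11/32, 17/32) → index 4
j=6: u_6=46/75 ∈ [19/32, 25/32) → index 7
j=7: u_7=107/150 ∈ [19/32, 25/32) → index 7
j=8: u_8=61/75 ∈ [25/32, 29/32) → index 8
j=9: u_9=137/150 ∈ [29/32, 1) → index 9

0 2 3 3 4 4 7 7 8 9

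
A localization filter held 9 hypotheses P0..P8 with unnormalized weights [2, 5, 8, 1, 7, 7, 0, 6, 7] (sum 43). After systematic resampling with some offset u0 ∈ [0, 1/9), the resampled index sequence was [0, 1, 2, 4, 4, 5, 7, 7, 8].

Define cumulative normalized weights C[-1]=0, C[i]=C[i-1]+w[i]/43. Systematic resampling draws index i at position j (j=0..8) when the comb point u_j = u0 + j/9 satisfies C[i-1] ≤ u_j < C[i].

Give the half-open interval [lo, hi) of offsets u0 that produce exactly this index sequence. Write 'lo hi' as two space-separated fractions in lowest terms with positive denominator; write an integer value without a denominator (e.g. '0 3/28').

5/129 2/43

C = [2/43, 7/43, 15/43, 16/43, 23/43, 30/43, 30/43, 36/43, 1]
j=0 picked index 0: u0 ∈ [0, 2/43)
j=1 picked index 1: u0 ∈ [-25/387, 20/387)
j=2 picked index 2: u0 ∈ [-23/387, 49/387)
j=3 picked index 4: u0 ∈ [5/129, 26/129)
j=4 picked index 4: u0 ∈ [-28/387, 35/387)
j=5 picked index 5: u0 ∈ [-8/387, 55/387)
j=6 picked index 7: u0 ∈ [4/129, 22/129)
j=7 picked index 7: u0 ∈ [-31/387, 23/387)
j=8 picked index 8: u0 ∈ [-20/387, 1/9)
intersection: [5/129, 2/43)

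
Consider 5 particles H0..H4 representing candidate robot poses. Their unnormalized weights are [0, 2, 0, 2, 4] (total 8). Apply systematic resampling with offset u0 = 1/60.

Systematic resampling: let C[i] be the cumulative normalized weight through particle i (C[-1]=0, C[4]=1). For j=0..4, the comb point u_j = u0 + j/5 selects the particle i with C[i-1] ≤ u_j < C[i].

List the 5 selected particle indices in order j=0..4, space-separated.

C = [0, 1/4, 1/4, 1/2, 1]
j=0: u_0=1/60 ∈ [0, 1/4) → index 1
j=1: u_1=13/60 ∈ [0, 1/4) → index 1
j=2: u_2=5/12 ∈ [1/4, 1/2) → index 3
j=3: u_3=37/60 ∈ [1/2, 1) → index 4
j=4: u_4=49/60 ∈ [1/2, 1) → index 4

1 1 3 4 4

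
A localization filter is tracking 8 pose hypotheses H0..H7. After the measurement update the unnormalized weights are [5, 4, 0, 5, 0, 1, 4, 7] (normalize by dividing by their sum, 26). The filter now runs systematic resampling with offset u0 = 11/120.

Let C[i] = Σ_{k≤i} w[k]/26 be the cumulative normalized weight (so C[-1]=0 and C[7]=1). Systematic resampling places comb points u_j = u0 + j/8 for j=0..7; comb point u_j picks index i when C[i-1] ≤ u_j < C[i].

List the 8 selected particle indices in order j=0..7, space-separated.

0 1 1 3 6 6 7 7

C = [5/26, 9/26, 9/26, 7/13, 7/13, 15/26, 19/26, 1]
j=0: u_0=11/120 ∈ [0, 5/26) → index 0
j=1: u_1=13/60 ∈ [5/26, 9/26) → index 1
j=2: u_2=41/120 ∈ [5/26, 9/26) → index 1
j=3: u_3=7/15 ∈ [9/26, 7/13) → index 3
j=4: u_4=71/120 ∈ [15/26, 19/26) → index 6
j=5: u_5=43/60 ∈ [15/26, 19/26) → index 6
j=6: u_6=101/120 ∈ [19/26, 1) → index 7
j=7: u_7=29/30 ∈ [19/26, 1) → index 7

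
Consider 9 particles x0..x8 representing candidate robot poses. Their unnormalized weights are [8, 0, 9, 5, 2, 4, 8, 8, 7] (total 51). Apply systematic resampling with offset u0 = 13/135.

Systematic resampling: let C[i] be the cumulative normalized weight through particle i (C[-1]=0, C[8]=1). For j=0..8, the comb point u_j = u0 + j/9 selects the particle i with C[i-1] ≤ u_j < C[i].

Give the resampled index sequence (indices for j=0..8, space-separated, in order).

C = [8/51, 8/51, 1/3, 22/51, 8/17, 28/51, 12/17, 44/51, 1]
j=0: u_0=13/135 ∈ [0, 8/51) → index 0
j=1: u_1=28/135 ∈ [8/51, 1/3) → index 2
j=2: u_2=43/135 ∈ [8/51, 1/3) → index 2
j=3: u_3=58/135 ∈ [1/3, 22/51) → index 3
j=4: u_4=73/135 ∈ [8/17, 28/51) → index 5
j=5: u_5=88/135 ∈ [28/51, 12/17) → index 6
j=6: u_6=103/135 ∈ [12/17, 44/51) → index 7
j=7: u_7=118/135 ∈ [44/51, 1) → index 8
j=8: u_8=133/135 ∈ [44/51, 1) → index 8

0 2 2 3 5 6 7 8 8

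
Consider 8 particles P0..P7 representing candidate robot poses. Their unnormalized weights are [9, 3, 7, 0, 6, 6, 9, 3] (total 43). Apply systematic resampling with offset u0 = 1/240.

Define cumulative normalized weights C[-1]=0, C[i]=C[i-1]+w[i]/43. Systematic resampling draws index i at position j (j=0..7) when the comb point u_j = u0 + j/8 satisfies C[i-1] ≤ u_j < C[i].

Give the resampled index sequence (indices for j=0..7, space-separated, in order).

C = [9/43, 12/43, 19/43, 19/43, 25/43, 31/43, 40/43, 1]
j=0: u_0=1/240 ∈ [0, 9/43) → index 0
j=1: u_1=31/240 ∈ [0, 9/43) → index 0
j=2: u_2=61/240 ∈ [9/43, 12/43) → index 1
j=3: u_3=91/240 ∈ [12/43, 19/43) → index 2
j=4: u_4=121/240 ∈ [19/43, 25/43) → index 4
j=5: u_5=151/240 ∈ [25/43, 31/43) → index 5
j=6: u_6=181/240 ∈ [31/43, 40/43) → index 6
j=7: u_7=211/240 ∈ [31/43, 40/43) → index 6

0 0 1 2 4 5 6 6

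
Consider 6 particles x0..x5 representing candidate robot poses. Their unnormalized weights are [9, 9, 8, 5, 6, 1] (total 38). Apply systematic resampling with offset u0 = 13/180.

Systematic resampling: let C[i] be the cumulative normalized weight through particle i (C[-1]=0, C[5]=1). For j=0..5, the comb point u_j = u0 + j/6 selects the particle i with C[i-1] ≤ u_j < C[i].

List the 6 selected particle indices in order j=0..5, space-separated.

0 1 1 2 3 4

C = [9/38, 9/19, 13/19, 31/38, 37/38, 1]
j=0: u_0=13/180 ∈ [0, 9/38) → index 0
j=1: u_1=43/180 ∈ [9/38, 9/19) → index 1
j=2: u_2=73/180 ∈ [9/38, 9/19) → index 1
j=3: u_3=103/180 ∈ [9/19, 13/19) → index 2
j=4: u_4=133/180 ∈ [13/19, 31/38) → index 3
j=5: u_5=163/180 ∈ [31/38, 37/38) → index 4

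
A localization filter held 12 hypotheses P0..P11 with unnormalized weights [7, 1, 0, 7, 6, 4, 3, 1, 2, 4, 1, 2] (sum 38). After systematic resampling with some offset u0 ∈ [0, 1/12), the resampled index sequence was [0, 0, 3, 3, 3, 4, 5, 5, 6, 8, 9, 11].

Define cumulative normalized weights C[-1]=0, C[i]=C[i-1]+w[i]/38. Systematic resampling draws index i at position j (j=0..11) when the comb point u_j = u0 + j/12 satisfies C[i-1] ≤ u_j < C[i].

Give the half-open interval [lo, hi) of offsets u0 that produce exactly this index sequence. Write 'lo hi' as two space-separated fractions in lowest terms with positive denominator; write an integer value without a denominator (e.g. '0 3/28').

1/19 7/114

C = [7/38, 4/19, 4/19, 15/38, 21/38, 25/38, 14/19, 29/38, 31/38, 35/38, 18/19, 1]
j=0 picked index 0: u0 ∈ [0, 7/38)
j=1 picked index 0: u0 ∈ [-1/12, 23/228)
j=2 picked index 3: u0 ∈ [5/114, 13/57)
j=3 picked index 3: u0 ∈ [-3/76, 11/76)
j=4 picked index 3: u0 ∈ [-7/57, 7/114)
j=5 picked index 4: u0 ∈ [-5/228, 31/228)
j=6 picked index 5: u0 ∈ [1/19, 3/19)
j=7 picked index 5: u0 ∈ [-7/228, 17/228)
j=8 picked index 6: u0 ∈ [-1/114, 4/57)
j=9 picked index 8: u0 ∈ [1/76, 5/76)
j=10 picked index 9: u0 ∈ [-1/57, 5/57)
j=11 picked index 11: u0 ∈ [7/228, 1/12)
intersection: [1/19, 7/114)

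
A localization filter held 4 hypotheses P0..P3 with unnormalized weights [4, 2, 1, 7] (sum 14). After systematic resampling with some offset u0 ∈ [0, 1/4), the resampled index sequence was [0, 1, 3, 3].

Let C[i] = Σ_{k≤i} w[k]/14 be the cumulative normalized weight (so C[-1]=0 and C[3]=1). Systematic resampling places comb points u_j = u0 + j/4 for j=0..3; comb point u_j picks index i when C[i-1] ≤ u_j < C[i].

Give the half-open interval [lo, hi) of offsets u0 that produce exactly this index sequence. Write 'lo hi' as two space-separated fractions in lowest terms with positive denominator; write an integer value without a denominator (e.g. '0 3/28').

C = [2/7, 3/7, 1/2, 1]
j=0 picked index 0: u0 ∈ [0, 2/7)
j=1 picked index 1: u0 ∈ [1/28, 5/28)
j=2 picked index 3: u0 ∈ [0, 1/2)
j=3 picked index 3: u0 ∈ [-1/4, 1/4)
intersection: [1/28, 5/28)

1/28 5/28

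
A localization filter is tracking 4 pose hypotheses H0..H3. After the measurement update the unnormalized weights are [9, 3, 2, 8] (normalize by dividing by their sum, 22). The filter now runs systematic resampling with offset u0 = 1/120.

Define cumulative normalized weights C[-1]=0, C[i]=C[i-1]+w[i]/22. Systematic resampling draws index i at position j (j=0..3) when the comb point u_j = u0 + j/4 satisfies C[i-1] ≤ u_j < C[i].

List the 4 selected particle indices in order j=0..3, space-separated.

0 0 1 3

C = [9/22, 6/11, 7/11, 1]
j=0: u_0=1/120 ∈ [0, 9/22) → index 0
j=1: u_1=31/120 ∈ [0, 9/22) → index 0
j=2: u_2=61/120 ∈ [9/22, 6/11) → index 1
j=3: u_3=91/120 ∈ [7/11, 1) → index 3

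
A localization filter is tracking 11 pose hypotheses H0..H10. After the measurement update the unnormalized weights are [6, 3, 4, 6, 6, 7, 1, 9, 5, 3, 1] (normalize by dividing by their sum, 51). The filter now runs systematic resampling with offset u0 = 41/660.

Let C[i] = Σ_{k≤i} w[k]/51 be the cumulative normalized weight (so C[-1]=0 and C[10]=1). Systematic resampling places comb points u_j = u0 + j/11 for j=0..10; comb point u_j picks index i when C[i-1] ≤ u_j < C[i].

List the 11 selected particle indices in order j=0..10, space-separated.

C = [2/17, 3/17, 13/51, 19/51, 25/51, 32/51, 11/17, 14/17, 47/51, 50/51, 1]
j=0: u_0=41/660 ∈ [0, 2/17) → index 0
j=1: u_1=101/660 ∈ [2/17, 3/17) → index 1
j=2: u_2=161/660 ∈ [3/17, 13/51) → index 2
j=3: u_3=221/660 ∈ [13/51, 19/51) → index 3
j=4: u_4=281/660 ∈ [19/51, 25/51) → index 4
j=5: u_5=31/60 ∈ [25/51, 32/51) → index 5
j=6: u_6=401/660 ∈ [25/51, 32/51) → index 5
j=7: u_7=461/660 ∈ [11/17, 14/17) → index 7
j=8: u_8=521/660 ∈ [11/17, 14/17) → index 7
j=9: u_9=581/660 ∈ [14/17, 47/51) → index 8
j=10: u_10=641/660 ∈ [47/51, 50/51) → index 9

0 1 2 3 4 5 5 7 7 8 9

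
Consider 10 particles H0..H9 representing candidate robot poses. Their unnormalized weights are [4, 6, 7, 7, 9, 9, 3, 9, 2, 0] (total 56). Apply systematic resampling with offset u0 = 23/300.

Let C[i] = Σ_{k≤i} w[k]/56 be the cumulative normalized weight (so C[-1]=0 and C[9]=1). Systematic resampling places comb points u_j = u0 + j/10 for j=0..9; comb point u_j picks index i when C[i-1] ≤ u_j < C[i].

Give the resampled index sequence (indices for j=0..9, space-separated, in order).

C = [1/14, 5/28, 17/56, 3/7, 33/56, 3/4, 45/56, 27/28, 1, 1]
j=0: u_0=23/300 ∈ [1/14, 5/28) → index 1
j=1: u_1=53/300 ∈ [1/14, 5/28) → index 1
j=2: u_2=83/300 ∈ [5/28, 17/56) → index 2
j=3: u_3=113/300 ∈ [17/56, 3/7) → index 3
j=4: u_4=143/300 ∈ [3/7, 33/56) → index 4
j=5: u_5=173/300 ∈ [3/7, 33/56) → index 4
j=6: u_6=203/300 ∈ [33/56, 3/4) → index 5
j=7: u_7=233/300 ∈ [3/4, 45/56) → index 6
j=8: u_8=263/300 ∈ [45/56, 27/28) → index 7
j=9: u_9=293/300 ∈ [27/28, 1) → index 8

1 1 2 3 4 4 5 6 7 8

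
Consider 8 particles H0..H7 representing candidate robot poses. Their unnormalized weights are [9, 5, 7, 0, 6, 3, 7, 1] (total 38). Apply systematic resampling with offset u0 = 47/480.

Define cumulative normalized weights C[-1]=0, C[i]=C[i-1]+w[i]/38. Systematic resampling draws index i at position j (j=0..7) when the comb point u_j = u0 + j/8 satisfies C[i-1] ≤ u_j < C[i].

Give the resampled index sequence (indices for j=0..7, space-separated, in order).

C = [9/38, 7/19, 21/38, 21/38, 27/38, 15/19, 37/38, 1]
j=0: u_0=47/480 ∈ [0, 9/38) → index 0
j=1: u_1=107/480 ∈ [0, 9/38) → index 0
j=2: u_2=167/480 ∈ [9/38, 7/19) → index 1
j=3: u_3=227/480 ∈ [7/19, 21/38) → index 2
j=4: u_4=287/480 ∈ [21/38, 27/38) → index 4
j=5: u_5=347/480 ∈ [27/38, 15/19) → index 5
j=6: u_6=407/480 ∈ [15/19, 37/38) → index 6
j=7: u_7=467/480 ∈ [15/19, 37/38) → index 6

0 0 1 2 4 5 6 6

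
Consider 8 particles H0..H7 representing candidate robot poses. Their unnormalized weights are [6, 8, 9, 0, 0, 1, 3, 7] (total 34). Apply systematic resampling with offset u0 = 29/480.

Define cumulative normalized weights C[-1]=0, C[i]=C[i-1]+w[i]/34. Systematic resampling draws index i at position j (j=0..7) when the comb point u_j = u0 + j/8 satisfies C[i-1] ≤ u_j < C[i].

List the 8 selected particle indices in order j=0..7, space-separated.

0 1 1 2 2 5 7 7

C = [3/17, 7/17, 23/34, 23/34, 23/34, 12/17, 27/34, 1]
j=0: u_0=29/480 ∈ [0, 3/17) → index 0
j=1: u_1=89/480 ∈ [3/17, 7/17) → index 1
j=2: u_2=149/480 ∈ [3/17, 7/17) → index 1
j=3: u_3=209/480 ∈ [7/17, 23/34) → index 2
j=4: u_4=269/480 ∈ [7/17, 23/34) → index 2
j=5: u_5=329/480 ∈ [23/34, 12/17) → index 5
j=6: u_6=389/480 ∈ [27/34, 1) → index 7
j=7: u_7=449/480 ∈ [27/34, 1) → index 7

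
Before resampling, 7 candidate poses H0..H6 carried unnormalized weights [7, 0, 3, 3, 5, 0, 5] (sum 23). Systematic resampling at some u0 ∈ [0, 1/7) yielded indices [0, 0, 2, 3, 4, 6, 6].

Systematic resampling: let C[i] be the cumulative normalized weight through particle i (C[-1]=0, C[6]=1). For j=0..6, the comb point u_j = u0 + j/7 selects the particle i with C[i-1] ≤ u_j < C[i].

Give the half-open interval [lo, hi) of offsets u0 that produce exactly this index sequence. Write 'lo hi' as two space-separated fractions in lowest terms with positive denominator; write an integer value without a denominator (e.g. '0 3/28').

C = [7/23, 7/23, 10/23, 13/23, 18/23, 18/23, 1]
j=0 picked index 0: u0 ∈ [0, 7/23)
j=1 picked index 0: u0 ∈ [-1/7, 26/161)
j=2 picked index 2: u0 ∈ [3/161, 24/161)
j=3 picked index 3: u0 ∈ [1/161, 22/161)
j=4 picked index 4: u0 ∈ [-1/161, 34/161)
j=5 picked index 6: u0 ∈ [11/161, 2/7)
j=6 picked index 6: u0 ∈ [-12/161, 1/7)
intersection: [11/161, 22/161)

11/161 22/161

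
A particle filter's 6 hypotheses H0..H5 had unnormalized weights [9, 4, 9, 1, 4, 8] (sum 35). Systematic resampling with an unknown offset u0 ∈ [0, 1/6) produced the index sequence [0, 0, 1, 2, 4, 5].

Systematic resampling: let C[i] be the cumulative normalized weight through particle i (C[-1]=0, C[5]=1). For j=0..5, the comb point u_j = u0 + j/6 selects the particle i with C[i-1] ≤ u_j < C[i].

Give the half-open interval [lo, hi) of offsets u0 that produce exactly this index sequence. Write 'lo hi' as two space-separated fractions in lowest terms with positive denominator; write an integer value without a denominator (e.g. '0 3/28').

C = [9/35, 13/35, 22/35, 23/35, 27/35, 1]
j=0 picked index 0: u0 ∈ [0, 9/35)
j=1 picked index 0: u0 ∈ [-1/6, 19/210)
j=2 picked index 1: u0 ∈ [-8/105, 4/105)
j=3 picked index 2: u0 ∈ [-9/70, 9/70)
j=4 picked index 4: u0 ∈ [-1/105, 11/105)
j=5 picked index 5: u0 ∈ [-13/210, 1/6)
intersection: [0, 4/105)

0 4/105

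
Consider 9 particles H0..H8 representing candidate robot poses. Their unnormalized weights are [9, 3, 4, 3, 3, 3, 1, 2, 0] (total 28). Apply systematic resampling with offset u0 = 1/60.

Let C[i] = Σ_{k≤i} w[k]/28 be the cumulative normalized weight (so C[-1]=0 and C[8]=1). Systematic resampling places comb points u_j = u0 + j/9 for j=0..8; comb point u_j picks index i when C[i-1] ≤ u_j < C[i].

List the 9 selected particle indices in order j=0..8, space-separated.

C = [9/28, 3/7, 4/7, 19/28, 11/14, 25/28, 13/14, 1, 1]
j=0: u_0=1/60 ∈ [0, 9/28) → index 0
j=1: u_1=23/180 ∈ [0, 9/28) → index 0
j=2: u_2=43/180 ∈ [0, 9/28) → index 0
j=3: u_3=7/20 ∈ [9/28, 3/7) → index 1
j=4: u_4=83/180 ∈ [3/7, 4/7) → index 2
j=5: u_5=103/180 ∈ [4/7, 19/28) → index 3
j=6: u_6=41/60 ∈ [19/28, 11/14) → index 4
j=7: u_7=143/180 ∈ [11/14, 25/28) → index 5
j=8: u_8=163/180 ∈ [25/28, 13/14) → index 6

0 0 0 1 2 3 4 5 6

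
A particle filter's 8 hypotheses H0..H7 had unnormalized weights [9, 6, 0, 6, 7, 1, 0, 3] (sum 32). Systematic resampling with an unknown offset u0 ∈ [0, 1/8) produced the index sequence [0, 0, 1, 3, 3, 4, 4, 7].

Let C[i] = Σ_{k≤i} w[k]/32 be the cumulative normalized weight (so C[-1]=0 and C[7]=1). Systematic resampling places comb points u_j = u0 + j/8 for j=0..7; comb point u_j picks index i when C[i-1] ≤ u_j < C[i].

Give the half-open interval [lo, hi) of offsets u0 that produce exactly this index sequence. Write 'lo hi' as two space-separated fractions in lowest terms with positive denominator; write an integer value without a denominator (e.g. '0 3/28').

3/32 1/8

C = [9/32, 15/32, 15/32, 21/32, 7/8, 29/32, 29/32, 1]
j=0 picked index 0: u0 ∈ [0, 9/32)
j=1 picked index 0: u0 ∈ [-1/8, 5/32)
j=2 picked index 1: u0 ∈ [1/32, 7/32)
j=3 picked index 3: u0 ∈ [3/32, 9/32)
j=4 picked index 3: u0 ∈ [-1/32, 5/32)
j=5 picked index 4: u0 ∈ [1/32, 1/4)
j=6 picked index 4: u0 ∈ [-3/32, 1/8)
j=7 picked index 7: u0 ∈ [1/32, 1/8)
intersection: [3/32, 1/8)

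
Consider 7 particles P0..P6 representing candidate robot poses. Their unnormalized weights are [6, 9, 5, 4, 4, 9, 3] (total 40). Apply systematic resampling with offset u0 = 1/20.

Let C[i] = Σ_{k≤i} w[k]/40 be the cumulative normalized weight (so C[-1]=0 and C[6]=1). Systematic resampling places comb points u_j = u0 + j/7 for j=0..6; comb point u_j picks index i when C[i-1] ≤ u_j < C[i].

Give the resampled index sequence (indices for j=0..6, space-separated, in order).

0 1 1 2 4 5 5

C = [3/20, 3/8, 1/2, 3/5, 7/10, 37/40, 1]
j=0: u_0=1/20 ∈ [0, 3/20) → index 0
j=1: u_1=27/140 ∈ [3/20, 3/8) → index 1
j=2: u_2=47/140 ∈ [3/20, 3/8) → index 1
j=3: u_3=67/140 ∈ [3/8, 1/2) → index 2
j=4: u_4=87/140 ∈ [3/5, 7/10) → index 4
j=5: u_5=107/140 ∈ [7/10, 37/40) → index 5
j=6: u_6=127/140 ∈ [7/10, 37/40) → index 5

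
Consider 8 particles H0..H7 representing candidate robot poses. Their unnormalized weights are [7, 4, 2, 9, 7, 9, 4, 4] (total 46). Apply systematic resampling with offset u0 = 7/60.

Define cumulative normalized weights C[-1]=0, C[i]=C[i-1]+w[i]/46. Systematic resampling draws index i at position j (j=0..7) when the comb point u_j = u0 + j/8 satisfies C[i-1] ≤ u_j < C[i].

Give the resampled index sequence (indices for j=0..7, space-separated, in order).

C = [7/46, 11/46, 13/46, 11/23, 29/46, 19/23, 21/23, 1]
j=0: u_0=7/60 ∈ [0, 7/46) → index 0
j=1: u_1=29/120 ∈ [11/46, 13/46) → index 2
j=2: u_2=11/30 ∈ [13/46, 11/23) → index 3
j=3: u_3=59/120 ∈ [11/23, 29/46) → index 4
j=4: u_4=37/60 ∈ [11/23, 29/46) → index 4
j=5: u_5=89/120 ∈ [29/46, 19/23) → index 5
j=6: u_6=13/15 ∈ [19/23, 21/23) → index 6
j=7: u_7=119/120 ∈ [21/23, 1) → index 7

0 2 3 4 4 5 6 7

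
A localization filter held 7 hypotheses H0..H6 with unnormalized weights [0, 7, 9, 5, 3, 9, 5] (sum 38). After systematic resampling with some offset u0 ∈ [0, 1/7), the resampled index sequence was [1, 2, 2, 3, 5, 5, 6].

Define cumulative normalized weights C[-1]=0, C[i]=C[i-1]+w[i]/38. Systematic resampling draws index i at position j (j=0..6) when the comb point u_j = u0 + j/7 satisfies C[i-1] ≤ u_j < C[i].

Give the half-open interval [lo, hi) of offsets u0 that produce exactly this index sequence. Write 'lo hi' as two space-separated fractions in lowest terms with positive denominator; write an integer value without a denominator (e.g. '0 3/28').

8/133 33/266

C = [0, 7/38, 8/19, 21/38, 12/19, 33/38, 1]
j=0 picked index 1: u0 ∈ [0, 7/38)
j=1 picked index 2: u0 ∈ [11/266, 37/133)
j=2 picked index 2: u0 ∈ [-27/266, 18/133)
j=3 picked index 3: u0 ∈ [-1/133, 33/266)
j=4 picked index 5: u0 ∈ [8/133, 79/266)
j=5 picked index 5: u0 ∈ [-11/133, 41/266)
j=6 picked index 6: u0 ∈ [3/266, 1/7)
intersection: [8/133, 33/266)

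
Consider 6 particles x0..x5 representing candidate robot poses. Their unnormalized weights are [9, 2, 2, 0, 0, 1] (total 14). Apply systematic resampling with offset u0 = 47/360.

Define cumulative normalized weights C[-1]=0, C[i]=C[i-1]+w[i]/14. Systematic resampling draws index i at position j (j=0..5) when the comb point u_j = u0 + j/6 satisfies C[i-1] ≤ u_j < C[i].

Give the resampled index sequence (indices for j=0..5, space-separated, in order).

C = [9/14, 11/14, 13/14, 13/14, 13/14, 1]
j=0: u_0=47/360 ∈ [0, 9/14) → index 0
j=1: u_1=107/360 ∈ [0, 9/14) → index 0
j=2: u_2=167/360 ∈ [0, 9/14) → index 0
j=3: u_3=227/360 ∈ [0, 9/14) → index 0
j=4: u_4=287/360 ∈ [11/14, 13/14) → index 2
j=5: u_5=347/360 ∈ [13/14, 1) → index 5

0 0 0 0 2 5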